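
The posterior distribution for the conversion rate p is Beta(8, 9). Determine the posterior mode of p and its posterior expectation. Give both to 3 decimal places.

Mode = (8−1)/(8+9−2) = 7/15 = 0.467.
Mean = 8/(8+9) = 8/17 = 0.471.
The mean is pulled above the mode by the posterior's right skew.

MAP = 0.467, posterior mean = 0.471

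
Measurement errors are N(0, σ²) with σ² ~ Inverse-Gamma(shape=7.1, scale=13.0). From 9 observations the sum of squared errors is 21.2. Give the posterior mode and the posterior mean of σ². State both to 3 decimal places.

σ²_MAP = 1.873, E[σ²|data] = 2.226

Posterior: Inverse-Gamma(shape = 7.1+9/2 = 11.6, scale = 13.0+21.2/2 = 23.6).
Mode = β/(α+1) = 23.6/12.6 = 1.873.
Mean = β/(α−1) = 23.6/10.6 = 2.226.
Mean > mode: the posterior has a right tail.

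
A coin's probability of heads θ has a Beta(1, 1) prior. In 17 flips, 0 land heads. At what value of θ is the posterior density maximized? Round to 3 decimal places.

Posterior: Beta(1+0, 1+17) = Beta(1, 18).
Since α = 1 ≤ 1 and β > 1, the Beta density is monotone decreasing on [0,1]; the mode is at 0.
Mean = 1/(1+18) = 0.053.
This is the posterior mode — the MAP estimate.

0.000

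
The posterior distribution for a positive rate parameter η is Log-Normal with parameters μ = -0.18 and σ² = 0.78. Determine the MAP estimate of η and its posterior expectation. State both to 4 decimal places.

η_MAP = 0.3829, E[η|data] = 1.2337

Mode = exp(μ − σ²) = exp(-0.96) = 0.3829.
Mean = exp(μ + σ²/2) = exp(0.210) = 1.2337.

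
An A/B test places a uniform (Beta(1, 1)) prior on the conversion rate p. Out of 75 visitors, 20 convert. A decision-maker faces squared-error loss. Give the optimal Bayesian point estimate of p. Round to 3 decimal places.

Posterior: Beta(1+20, 1+55) = Beta(21, 56).
Mode = (21−1)/(21+56−2) = 20/75 = 0.267.
Mean = 21/(21+56) = 21/77 = 0.273.
Squared-error loss ⇒ the optimal estimator is the posterior mean.

0.273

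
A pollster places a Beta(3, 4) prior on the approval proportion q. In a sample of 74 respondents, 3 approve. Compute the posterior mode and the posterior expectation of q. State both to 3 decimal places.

posterior mode = 0.063, posterior expectation = 0.074

Posterior: Beta(3+3, 4+71) = Beta(6, 75).
Mode = (6−1)/(6+75−2) = 5/79 = 0.063.
Mean = 6/(6+75) = 6/81 = 0.074.
Mean > mode: the posterior has a right tail.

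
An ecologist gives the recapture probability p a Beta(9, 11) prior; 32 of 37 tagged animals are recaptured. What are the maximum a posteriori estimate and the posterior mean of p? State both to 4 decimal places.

MAP: 0.7273. Posterior mean: 0.7193.

Posterior: Beta(9+32, 11+5) = Beta(41, 16).
Mode = (41−1)/(41+16−2) = 40/55 = 0.7273.
Mean = 41/(41+16) = 41/57 = 0.7193.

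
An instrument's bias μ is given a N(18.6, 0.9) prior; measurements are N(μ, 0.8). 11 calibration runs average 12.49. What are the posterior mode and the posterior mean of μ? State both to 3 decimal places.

Posterior for μ is Normal. Precision-weighted mean: (1/0.9·18.6 + 11/0.8·12.49) / (1/0.9 + 11/0.8) = 12.947.
A Normal posterior is symmetric, so mode = mean.

MAP = 12.947, posterior mean = 12.947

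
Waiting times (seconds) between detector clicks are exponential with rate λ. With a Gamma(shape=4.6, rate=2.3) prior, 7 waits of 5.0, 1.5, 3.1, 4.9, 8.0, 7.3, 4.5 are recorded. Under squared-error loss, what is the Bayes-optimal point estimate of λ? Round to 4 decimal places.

Σ times = 34.3. Posterior: Gamma(shape = 4.6+7 = 11.6, rate = 2.3+34.3 = 36.6).
Mode = (α−1)/β = 10.6/36.6 = 0.2896.
Mean = α/β = 11.6/36.6 = 0.3169.
Squared-error loss ⇒ the optimal estimator is the posterior mean.

0.3169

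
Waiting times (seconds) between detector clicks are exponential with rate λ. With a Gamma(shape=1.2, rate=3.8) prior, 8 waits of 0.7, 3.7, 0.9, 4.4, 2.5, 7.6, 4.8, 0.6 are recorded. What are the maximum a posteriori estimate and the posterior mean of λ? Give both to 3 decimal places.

MAP = 0.283, posterior mean = 0.317

Σ times = 25.2. Posterior: Gamma(shape = 1.2+8 = 9.2, rate = 3.8+25.2 = 29.0).
Mode = (α−1)/β = 8.2/29.0 = 0.283.
Mean = α/β = 9.2/29.0 = 0.317.
The mean is pulled above the mode by the posterior's right skew.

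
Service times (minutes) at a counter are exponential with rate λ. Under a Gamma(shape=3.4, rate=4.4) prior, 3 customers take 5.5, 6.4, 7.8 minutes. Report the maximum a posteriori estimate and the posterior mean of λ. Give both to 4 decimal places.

maximum a posteriori estimate = 0.2241, posterior mean = 0.2656

Σ times = 19.7. Posterior: Gamma(shape = 3.4+3 = 6.4, rate = 4.4+19.7 = 24.1).
Mode = (α−1)/β = 5.4/24.1 = 0.2241.
Mean = α/β = 6.4/24.1 = 0.2656.
The posterior is right-skewed, so the mean exceeds the mode.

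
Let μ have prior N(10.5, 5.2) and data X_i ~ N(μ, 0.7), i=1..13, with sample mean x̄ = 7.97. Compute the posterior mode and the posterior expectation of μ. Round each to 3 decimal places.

MAP = 7.996; posterior mean = 7.996

Posterior for μ is Normal. Precision-weighted mean: (1/5.2·10.5 + 13/0.7·7.97) / (1/5.2 + 13/0.7) = 7.996.
A Normal posterior is symmetric, so mode = mean.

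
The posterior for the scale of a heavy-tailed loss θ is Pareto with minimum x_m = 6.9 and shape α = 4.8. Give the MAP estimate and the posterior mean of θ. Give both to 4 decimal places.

MAP = 6.9000, posterior mean = 8.7158

The Pareto density is strictly decreasing on [x_m, ∞), so the mode is x_m = 6.9000.
Mean = α·x_m/(α−1) = 4.8·6.9/3.8 = 8.7158.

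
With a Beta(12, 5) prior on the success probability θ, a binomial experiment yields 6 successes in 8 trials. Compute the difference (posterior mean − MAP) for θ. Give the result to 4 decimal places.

-0.0191

Posterior: Beta(12+6, 5+2) = Beta(18, 7).
Mode = (18−1)/(18+7−2) = 17/23 = 0.7391.
Mean = 18/(18+7) = 18/25 = 0.7200.
Difference = 0.7200 − 0.7391 = -0.0191.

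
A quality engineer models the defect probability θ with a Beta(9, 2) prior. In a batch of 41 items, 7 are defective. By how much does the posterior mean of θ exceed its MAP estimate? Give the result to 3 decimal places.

0.008

Posterior: Beta(9+7, 2+34) = Beta(16, 36).
Mode = (16−1)/(16+36−2) = 15/50 = 0.300.
Mean = 16/(16+36) = 16/52 = 0.308.
Difference = 0.308 − 0.300 = 0.008.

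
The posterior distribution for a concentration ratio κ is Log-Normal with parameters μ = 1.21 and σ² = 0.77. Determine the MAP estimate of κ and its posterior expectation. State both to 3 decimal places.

Mode = exp(μ − σ²) = exp(0.44) = 1.553.
Mean = exp(μ + σ²/2) = exp(1.595) = 4.928.

MAP = 1.553; posterior mean = 4.928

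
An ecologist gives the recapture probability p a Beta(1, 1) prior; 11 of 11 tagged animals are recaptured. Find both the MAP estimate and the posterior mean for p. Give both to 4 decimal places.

p_MAP = 1.0000, E[p|data] = 0.9231

Posterior: Beta(1+11, 1+0) = Beta(12, 1).
Since β = 1 ≤ 1 and α > 1, the Beta density is monotone increasing on [0,1]; the mode is at 1.
Mean = 12/(12+1) = 0.9231.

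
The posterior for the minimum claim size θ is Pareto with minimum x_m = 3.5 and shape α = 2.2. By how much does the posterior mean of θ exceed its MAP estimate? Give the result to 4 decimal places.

The Pareto density is strictly decreasing on [x_m, ∞), so the mode is x_m = 3.5000.
Mean = α·x_m/(α−1) = 2.2·3.5/1.2 = 6.4167.
Difference = 6.4167 − 3.5000 = 2.9167.
Right-skewed posterior ⇒ mode < mean.

2.9167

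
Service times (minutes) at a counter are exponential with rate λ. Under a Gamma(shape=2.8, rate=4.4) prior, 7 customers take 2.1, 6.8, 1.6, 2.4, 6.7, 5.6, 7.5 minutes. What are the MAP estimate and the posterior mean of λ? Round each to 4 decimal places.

Σ times = 32.7. Posterior: Gamma(shape = 2.8+7 = 9.8, rate = 4.4+32.7 = 37.1).
Mode = (α−1)/β = 8.8/37.1 = 0.2372.
Mean = α/β = 9.8/37.1 = 0.2642.

λ_MAP = 0.2372, E[λ|data] = 0.2642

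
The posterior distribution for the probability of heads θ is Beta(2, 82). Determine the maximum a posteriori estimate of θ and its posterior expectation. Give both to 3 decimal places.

θ_MAP = 0.012, E[θ|data] = 0.024

Mode = (2−1)/(2+82−2) = 1/82 = 0.012.
Mean = 2/(2+82) = 2/84 = 0.024.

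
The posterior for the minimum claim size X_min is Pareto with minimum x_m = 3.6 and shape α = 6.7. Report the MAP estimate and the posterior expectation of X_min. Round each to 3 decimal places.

X_min_MAP = 3.600, E[X_min|data] = 4.232

The Pareto density is strictly decreasing on [x_m, ∞), so the mode is x_m = 3.600.
Mean = α·x_m/(α−1) = 6.7·3.6/5.7 = 4.232.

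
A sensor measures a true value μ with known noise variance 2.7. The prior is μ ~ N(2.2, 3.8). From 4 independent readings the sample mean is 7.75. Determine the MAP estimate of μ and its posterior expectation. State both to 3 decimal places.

Posterior for μ is Normal. Precision-weighted mean: (1/3.8·2.2 + 4/2.7·7.75) / (1/3.8 + 4/2.7) = 6.913.
A Normal posterior is symmetric, so mode = mean.

MAP: 6.913. Posterior mean: 6.913.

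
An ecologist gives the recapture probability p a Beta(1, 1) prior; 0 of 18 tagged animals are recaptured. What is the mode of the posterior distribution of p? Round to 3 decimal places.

0.000

Posterior: Beta(1+0, 1+18) = Beta(1, 19).
Since α = 1 ≤ 1 and β > 1, the Beta density is monotone decreasing on [0,1]; the mode is at 0.
Mean = 1/(1+19) = 0.050.
This is the posterior mode — the MAP estimate.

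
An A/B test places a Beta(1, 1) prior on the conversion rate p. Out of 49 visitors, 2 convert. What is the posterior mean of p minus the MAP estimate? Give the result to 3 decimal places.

Posterior: Beta(1+2, 1+47) = Beta(3, 48).
Mode = (3−1)/(3+48−2) = 2/49 = 0.041.
Mean = 3/(3+48) = 3/51 = 0.059.
Difference = 0.059 − 0.041 = 0.018.

0.018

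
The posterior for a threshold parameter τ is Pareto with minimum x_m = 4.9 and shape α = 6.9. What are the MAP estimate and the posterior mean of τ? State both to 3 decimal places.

The Pareto density is strictly decreasing on [x_m, ∞), so the mode is x_m = 4.900.
Mean = α·x_m/(α−1) = 6.9·4.9/5.9 = 5.731.

MAP: 4.900. Posterior mean: 5.731.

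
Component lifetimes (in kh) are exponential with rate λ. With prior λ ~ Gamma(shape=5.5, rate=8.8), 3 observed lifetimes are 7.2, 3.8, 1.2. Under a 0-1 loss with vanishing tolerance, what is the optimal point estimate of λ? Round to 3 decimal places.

Σ times = 12.2. Posterior: Gamma(shape = 5.5+3 = 8.5, rate = 8.8+12.2 = 21.0).
Mode = (α−1)/β = 7.5/21.0 = 0.357.
Mean = α/β = 8.5/21.0 = 0.405.
This is the posterior mode — the MAP estimate.

0.357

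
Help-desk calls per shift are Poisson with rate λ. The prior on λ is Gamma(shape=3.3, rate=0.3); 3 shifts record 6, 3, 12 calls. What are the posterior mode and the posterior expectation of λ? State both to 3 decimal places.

MAP = 7.061, posterior mean = 7.364

Σ counts = 21. Posterior: Gamma(shape = 3.3+21 = 24.3, rate = 0.3+3 = 3.3).
Mode = (α−1)/β = 23.3/3.3 = 7.061.
Mean = α/β = 24.3/3.3 = 7.364.
Mean > mode: the posterior has a right tail.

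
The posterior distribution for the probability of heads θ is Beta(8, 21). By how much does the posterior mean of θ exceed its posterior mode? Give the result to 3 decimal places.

0.017

Mode = (8−1)/(8+21−2) = 7/27 = 0.259.
Mean = 8/(8+21) = 8/29 = 0.276.
Difference = 0.276 − 0.259 = 0.017.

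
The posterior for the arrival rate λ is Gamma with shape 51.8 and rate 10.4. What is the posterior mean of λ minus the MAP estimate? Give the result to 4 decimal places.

0.0962

Mode = (α−1)/β = 50.8/10.4 = 4.8846.
Mean = α/β = 51.8/10.4 = 4.9808.
Difference = 4.9808 − 4.8846 = 0.0962.
The mean is pulled above the mode by the posterior's right skew.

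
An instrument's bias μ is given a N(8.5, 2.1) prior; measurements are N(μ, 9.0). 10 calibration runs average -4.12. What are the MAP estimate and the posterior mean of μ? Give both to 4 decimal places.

μ_MAP = -0.3340, E[μ|data] = -0.3340

Posterior for μ is Normal. Precision-weighted mean: (1/2.1·8.5 + 10/9.0·-4.12) / (1/2.1 + 10/9.0) = -0.3340.
A Normal posterior is symmetric, so mode = mean.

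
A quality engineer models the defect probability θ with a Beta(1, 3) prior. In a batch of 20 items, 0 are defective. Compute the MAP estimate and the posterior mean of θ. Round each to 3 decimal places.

MAP = 0.000; posterior mean = 0.042

Posterior: Beta(1+0, 3+20) = Beta(1, 23).
Since α = 1 ≤ 1 and β > 1, the Beta density is monotone decreasing on [0,1]; the mode is at 0.
Mean = 1/(1+23) = 0.042.
The posterior is right-skewed, so the mean exceeds the mode.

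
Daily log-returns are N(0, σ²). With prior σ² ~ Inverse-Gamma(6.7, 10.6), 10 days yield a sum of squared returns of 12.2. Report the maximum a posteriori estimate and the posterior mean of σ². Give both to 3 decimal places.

maximum a posteriori estimate = 1.315, posterior mean = 1.561

Posterior: Inverse-Gamma(shape = 6.7+10/2 = 11.7, scale = 10.6+12.2/2 = 16.7).
Mode = β/(α+1) = 16.7/12.7 = 1.315.
Mean = β/(α−1) = 16.7/10.7 = 1.561.
The posterior is right-skewed, so the mean exceeds the mode.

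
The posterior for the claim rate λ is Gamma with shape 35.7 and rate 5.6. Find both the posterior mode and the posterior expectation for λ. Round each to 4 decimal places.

Mode = (α−1)/β = 34.7/5.6 = 6.1964.
Mean = α/β = 35.7/5.6 = 6.3750.
The mean is pulled above the mode by the posterior's right skew.

MAP: 6.1964. Posterior mean: 6.3750.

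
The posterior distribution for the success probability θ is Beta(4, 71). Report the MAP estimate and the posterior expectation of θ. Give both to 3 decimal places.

MAP = 0.041; posterior mean = 0.053

Mode = (4−1)/(4+71−2) = 3/73 = 0.041.
Mean = 4/(4+71) = 4/75 = 0.053.
Mean > mode: the posterior has a right tail.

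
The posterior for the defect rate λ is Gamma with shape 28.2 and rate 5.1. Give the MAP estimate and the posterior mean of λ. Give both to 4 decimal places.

MAP estimate = 5.3333, posterior mean = 5.5294

Mode = (α−1)/β = 27.2/5.1 = 5.3333.
Mean = α/β = 28.2/5.1 = 5.5294.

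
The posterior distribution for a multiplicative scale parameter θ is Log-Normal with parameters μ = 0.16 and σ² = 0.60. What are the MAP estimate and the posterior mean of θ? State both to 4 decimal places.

Mode = exp(μ − σ²) = exp(-0.44) = 0.6440.
Mean = exp(μ + σ²/2) = exp(0.460) = 1.5841.
Right-skewed posterior ⇒ mode < mean.

MAP = 0.6440; posterior mean = 1.5841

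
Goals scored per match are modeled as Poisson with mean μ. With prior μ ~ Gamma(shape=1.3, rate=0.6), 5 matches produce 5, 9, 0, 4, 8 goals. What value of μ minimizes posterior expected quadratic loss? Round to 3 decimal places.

4.875

Σ counts = 26. Posterior: Gamma(shape = 1.3+26 = 27.3, rate = 0.6+5 = 5.6).
Mode = (α−1)/β = 26.3/5.6 = 4.696.
Mean = α/β = 27.3/5.6 = 4.875.
Quadratic loss ⇒ the optimal estimator is the posterior mean.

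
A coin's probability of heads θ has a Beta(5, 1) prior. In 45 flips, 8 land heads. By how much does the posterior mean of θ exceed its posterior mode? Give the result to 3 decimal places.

0.010

Posterior: Beta(5+8, 1+37) = Beta(13, 38).
Mode = (13−1)/(13+38−2) = 12/49 = 0.245.
Mean = 13/(13+38) = 13/51 = 0.255.
Difference = 0.255 − 0.245 = 0.010.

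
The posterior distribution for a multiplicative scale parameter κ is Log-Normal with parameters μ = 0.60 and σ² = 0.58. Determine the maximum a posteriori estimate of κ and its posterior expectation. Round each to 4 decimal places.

Mode = exp(μ − σ²) = exp(0.02) = 1.0202.
Mean = exp(μ + σ²/2) = exp(0.890) = 2.4351.
The mean is pulled above the mode by the posterior's right skew.

MAP = 1.0202, posterior mean = 2.4351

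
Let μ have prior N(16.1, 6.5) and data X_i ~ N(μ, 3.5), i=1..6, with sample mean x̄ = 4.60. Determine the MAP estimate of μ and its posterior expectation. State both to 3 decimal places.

Posterior for μ is Normal. Precision-weighted mean: (1/6.5·16.1 + 6/3.5·4.60) / (1/6.5 + 6/3.5) = 5.547.
A Normal posterior is symmetric, so mode = mean.

MAP estimate = 5.547, posterior expectation = 5.547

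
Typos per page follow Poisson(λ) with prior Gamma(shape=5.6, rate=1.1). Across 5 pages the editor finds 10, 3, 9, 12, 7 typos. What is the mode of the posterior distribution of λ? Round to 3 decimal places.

7.475

Σ counts = 41. Posterior: Gamma(shape = 5.6+41 = 46.6, rate = 1.1+5 = 6.1).
Mode = (α−1)/β = 45.6/6.1 = 7.475.
Mean = α/β = 46.6/6.1 = 7.639.
This is the posterior mode — the MAP estimate.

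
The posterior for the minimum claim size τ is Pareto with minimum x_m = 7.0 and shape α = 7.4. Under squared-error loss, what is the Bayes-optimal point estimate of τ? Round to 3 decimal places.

The Pareto density is strictly decreasing on [x_m, ∞), so the mode is x_m = 7.000.
Mean = α·x_m/(α−1) = 7.4·7.0/6.4 = 8.094.
Squared-error loss ⇒ the optimal estimator is the posterior mean.

8.094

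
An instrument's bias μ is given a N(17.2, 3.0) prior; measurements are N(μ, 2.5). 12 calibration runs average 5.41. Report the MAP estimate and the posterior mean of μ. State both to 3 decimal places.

Posterior for μ is Normal. Precision-weighted mean: (1/3.0·17.2 + 12/2.5·5.41) / (1/3.0 + 12/2.5) = 6.176.
A Normal posterior is symmetric, so mode = mean.

MAP: 6.176. Posterior mean: 6.176.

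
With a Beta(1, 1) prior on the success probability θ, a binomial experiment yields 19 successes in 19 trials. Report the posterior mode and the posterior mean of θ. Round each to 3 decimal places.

Posterior: Beta(1+19, 1+0) = Beta(20, 1).
Since β = 1 ≤ 1 and α > 1, the Beta density is monotone increasing on [0,1]; the mode is at 1.
Mean = 20/(20+1) = 0.952.

θ_MAP = 1.000, E[θ|data] = 0.952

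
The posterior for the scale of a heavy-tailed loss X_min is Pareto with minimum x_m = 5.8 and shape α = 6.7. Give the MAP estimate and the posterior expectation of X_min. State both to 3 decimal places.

X_min_MAP = 5.800, E[X_min|data] = 6.818

The Pareto density is strictly decreasing on [x_m, ∞), so the mode is x_m = 5.800.
Mean = α·x_m/(α−1) = 6.7·5.8/5.7 = 6.818.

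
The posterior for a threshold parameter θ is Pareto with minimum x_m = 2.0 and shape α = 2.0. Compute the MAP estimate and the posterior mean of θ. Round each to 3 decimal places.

The Pareto density is strictly decreasing on [x_m, ∞), so the mode is x_m = 2.000.
Mean = α·x_m/(α−1) = 2.0·2.0/1.0 = 4.000.

MAP estimate = 2.000, posterior mean = 4.000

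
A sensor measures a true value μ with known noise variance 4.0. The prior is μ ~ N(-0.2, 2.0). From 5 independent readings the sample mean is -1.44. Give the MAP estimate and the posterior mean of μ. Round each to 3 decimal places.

Posterior for μ is Normal. Precision-weighted mean: (1/2.0·-0.2 + 5/4.0·-1.44) / (1/2.0 + 5/4.0) = -1.086.
A Normal posterior is symmetric, so mode = mean.

μ_MAP = -1.086, E[μ|data] = -1.086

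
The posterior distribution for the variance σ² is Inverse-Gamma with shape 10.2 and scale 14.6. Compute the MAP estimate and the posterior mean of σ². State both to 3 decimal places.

Mode = β/(α+1) = 14.6/11.2 = 1.304.
Mean = β/(α−1) = 14.6/9.2 = 1.587.
The posterior is right-skewed, so the mean exceeds the mode.

MAP: 1.304. Posterior mean: 1.587.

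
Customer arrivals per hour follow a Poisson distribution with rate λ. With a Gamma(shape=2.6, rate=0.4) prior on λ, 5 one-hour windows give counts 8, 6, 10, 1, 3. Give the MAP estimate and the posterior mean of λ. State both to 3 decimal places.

Σ counts = 28. Posterior: Gamma(shape = 2.6+28 = 30.6, rate = 0.4+5 = 5.4).
Mode = (α−1)/β = 29.6/5.4 = 5.481.
Mean = α/β = 30.6/5.4 = 5.667.
The posterior is right-skewed, so the mean exceeds the mode.

λ_MAP = 5.481, E[λ|data] = 5.667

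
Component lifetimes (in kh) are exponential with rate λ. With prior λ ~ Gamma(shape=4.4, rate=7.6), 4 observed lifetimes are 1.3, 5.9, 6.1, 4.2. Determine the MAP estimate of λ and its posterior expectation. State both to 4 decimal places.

Σ times = 17.5. Posterior: Gamma(shape = 4.4+4 = 8.4, rate = 7.6+17.5 = 25.1).
Mode = (α−1)/β = 7.4/25.1 = 0.2948.
Mean = α/β = 8.4/25.1 = 0.3347.

MAP = 0.2948, posterior mean = 0.3347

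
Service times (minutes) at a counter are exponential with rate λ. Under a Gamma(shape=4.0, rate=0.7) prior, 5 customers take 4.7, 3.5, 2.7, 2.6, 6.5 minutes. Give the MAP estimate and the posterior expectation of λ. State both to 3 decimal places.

Σ times = 20.0. Posterior: Gamma(shape = 4.0+5 = 9.0, rate = 0.7+20.0 = 20.7).
Mode = (α−1)/β = 8.0/20.7 = 0.386.
Mean = α/β = 9.0/20.7 = 0.435.
The posterior is right-skewed, so the mean exceeds the mode.

MAP = 0.386; posterior mean = 0.435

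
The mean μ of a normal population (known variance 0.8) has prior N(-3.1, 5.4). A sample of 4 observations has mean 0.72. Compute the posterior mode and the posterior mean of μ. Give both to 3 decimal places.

MAP: 0.584. Posterior mean: 0.584.

Posterior for μ is Normal. Precision-weighted mean: (1/5.4·-3.1 + 4/0.8·0.72) / (1/5.4 + 4/0.8) = 0.584.
A Normal posterior is symmetric, so mode = mean.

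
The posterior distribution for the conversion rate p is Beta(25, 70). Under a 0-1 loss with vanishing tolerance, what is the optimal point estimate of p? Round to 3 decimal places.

0.258

Mode = (25−1)/(25+70−2) = 24/93 = 0.258.
Mean = 25/(25+70) = 25/95 = 0.263.
This is the posterior mode — the MAP estimate.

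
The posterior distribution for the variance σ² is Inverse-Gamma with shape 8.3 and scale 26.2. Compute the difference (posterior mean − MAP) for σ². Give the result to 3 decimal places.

0.772

Mode = β/(α+1) = 26.2/9.3 = 2.817.
Mean = β/(α−1) = 26.2/7.3 = 3.589.
Difference = 3.589 − 2.817 = 0.772.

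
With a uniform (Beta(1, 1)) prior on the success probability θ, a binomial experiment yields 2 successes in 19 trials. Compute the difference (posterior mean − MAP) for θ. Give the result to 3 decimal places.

Posterior: Beta(1+2, 1+17) = Beta(3, 18).
Mode = (3−1)/(3+18−2) = 2/19 = 0.105.
With a flat prior the MAP equals the MLE, 2/19.
Mean = 3/(3+18) = 3/21 = 0.143.
Difference = 0.143 − 0.105 = 0.038.

0.038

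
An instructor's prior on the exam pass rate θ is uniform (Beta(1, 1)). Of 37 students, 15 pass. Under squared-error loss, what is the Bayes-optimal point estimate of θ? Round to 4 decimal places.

0.4103

Posterior: Beta(1+15, 1+22) = Beta(16, 23).
Mode = (16−1)/(16+23−2) = 15/37 = 0.4054.
With a flat prior the MAP equals the MLE, 15/37.
Mean = 16/(16+23) = 16/39 = 0.4103.
Squared-error loss ⇒ the optimal estimator is the posterior mean.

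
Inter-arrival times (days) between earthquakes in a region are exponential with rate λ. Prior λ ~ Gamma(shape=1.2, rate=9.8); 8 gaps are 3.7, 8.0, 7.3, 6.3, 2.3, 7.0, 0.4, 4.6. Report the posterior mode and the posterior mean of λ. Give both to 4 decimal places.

Σ times = 39.6. Posterior: Gamma(shape = 1.2+8 = 9.2, rate = 9.8+39.6 = 49.4).
Mode = (α−1)/β = 8.2/49.4 = 0.1660.
Mean = α/β = 9.2/49.4 = 0.1862.

posterior mode = 0.1660, posterior mean = 0.1862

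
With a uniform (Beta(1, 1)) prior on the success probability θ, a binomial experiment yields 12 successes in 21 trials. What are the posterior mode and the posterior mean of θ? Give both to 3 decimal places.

posterior mode = 0.571, posterior mean = 0.565

Posterior: Beta(1+12, 1+9) = Beta(13, 10).
Mode = (13−1)/(13+10−2) = 12/21 = 0.571.
With a flat prior the MAP equals the MLE, 12/21.
Mean = 13/(13+10) = 13/23 = 0.565.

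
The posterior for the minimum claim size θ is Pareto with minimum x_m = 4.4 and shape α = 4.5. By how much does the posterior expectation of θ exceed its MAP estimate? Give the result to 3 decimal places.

1.257

The Pareto density is strictly decreasing on [x_m, ∞), so the mode is x_m = 4.400.
Mean = α·x_m/(α−1) = 4.5·4.4/3.5 = 5.657.
Difference = 5.657 − 4.400 = 1.257.
Right-skewed posterior ⇒ mode < mean.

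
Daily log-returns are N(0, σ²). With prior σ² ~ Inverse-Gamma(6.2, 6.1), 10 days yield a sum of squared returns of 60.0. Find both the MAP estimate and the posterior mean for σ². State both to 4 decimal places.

Posterior: Inverse-Gamma(shape = 6.2+10/2 = 11.2, scale = 6.1+60.0/2 = 36.1).
Mode = β/(α+1) = 36.1/12.2 = 2.9590.
Mean = β/(α−1) = 36.1/10.2 = 3.5392.
Right-skewed posterior ⇒ mode < mean.

MAP estimate = 2.9590, posterior mean = 3.5392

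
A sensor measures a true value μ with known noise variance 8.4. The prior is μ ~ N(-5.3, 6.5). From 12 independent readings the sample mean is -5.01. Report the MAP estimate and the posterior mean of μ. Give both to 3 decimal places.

MAP = -5.038; posterior mean = -5.038

Posterior for μ is Normal. Precision-weighted mean: (1/6.5·-5.3 + 12/8.4·-5.01) / (1/6.5 + 12/8.4) = -5.038.
A Normal posterior is symmetric, so mode = mean.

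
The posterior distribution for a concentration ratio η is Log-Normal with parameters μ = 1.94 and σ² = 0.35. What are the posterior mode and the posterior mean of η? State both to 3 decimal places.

MAP = 4.904; posterior mean = 8.290

Mode = exp(μ − σ²) = exp(1.59) = 4.904.
Mean = exp(μ + σ²/2) = exp(2.115) = 8.290.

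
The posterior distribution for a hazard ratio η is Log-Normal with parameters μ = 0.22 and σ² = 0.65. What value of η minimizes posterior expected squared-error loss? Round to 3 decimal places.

Mode = exp(μ − σ²) = exp(-0.43) = 0.651.
Mean = exp(μ + σ²/2) = exp(0.545) = 1.725.
Squared-error loss ⇒ the optimal estimator is the posterior mean.

1.725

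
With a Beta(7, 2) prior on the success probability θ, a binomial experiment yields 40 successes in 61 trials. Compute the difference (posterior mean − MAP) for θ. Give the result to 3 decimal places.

Posterior: Beta(7+40, 2+21) = Beta(47, 23).
Mode = (47−1)/(47+23−2) = 46/68 = 0.676.
Mean = 47/(47+23) = 47/70 = 0.671.
Difference = 0.671 − 0.676 = -0.005.

-0.005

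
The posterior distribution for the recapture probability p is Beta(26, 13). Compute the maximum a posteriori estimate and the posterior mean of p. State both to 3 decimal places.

p_MAP = 0.676, E[p|data] = 0.667

Mode = (26−1)/(26+13−2) = 25/37 = 0.676.
Mean = 26/(26+13) = 26/39 = 0.667.
The posterior is left-skewed, so the mode exceeds the mean.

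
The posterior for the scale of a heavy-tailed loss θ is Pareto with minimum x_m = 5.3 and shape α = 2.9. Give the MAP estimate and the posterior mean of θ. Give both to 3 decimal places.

The Pareto density is strictly decreasing on [x_m, ∞), so the mode is x_m = 5.300.
Mean = α·x_m/(α−1) = 2.9·5.3/1.9 = 8.089.
The mean is pulled above the mode by the posterior's right skew.

MAP = 5.300; posterior mean = 8.089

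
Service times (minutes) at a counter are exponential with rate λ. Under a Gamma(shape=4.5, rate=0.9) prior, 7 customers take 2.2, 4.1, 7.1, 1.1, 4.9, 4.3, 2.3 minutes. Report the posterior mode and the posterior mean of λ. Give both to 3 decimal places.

MAP = 0.390; posterior mean = 0.428

Σ times = 26.0. Posterior: Gamma(shape = 4.5+7 = 11.5, rate = 0.9+26.0 = 26.9).
Mode = (α−1)/β = 10.5/26.9 = 0.390.
Mean = α/β = 11.5/26.9 = 0.428.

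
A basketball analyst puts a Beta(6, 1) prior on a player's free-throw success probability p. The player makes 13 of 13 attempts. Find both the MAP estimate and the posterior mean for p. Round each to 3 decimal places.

Posterior: Beta(6+13, 1+0) = Beta(19, 1).
Since β = 1 ≤ 1 and α > 1, the Beta density is monotone increasing on [0,1]; the mode is at 1.
Mean = 19/(19+1) = 0.950.

MAP estimate = 1.000, posterior mean = 0.950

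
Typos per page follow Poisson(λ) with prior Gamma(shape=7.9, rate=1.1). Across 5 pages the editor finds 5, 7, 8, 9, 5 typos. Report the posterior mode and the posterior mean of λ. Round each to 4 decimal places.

MAP: 6.7049. Posterior mean: 6.8689.

Σ counts = 34. Posterior: Gamma(shape = 7.9+34 = 41.9, rate = 1.1+5 = 6.1).
Mode = (α−1)/β = 40.9/6.1 = 6.7049.
Mean = α/β = 41.9/6.1 = 6.8689.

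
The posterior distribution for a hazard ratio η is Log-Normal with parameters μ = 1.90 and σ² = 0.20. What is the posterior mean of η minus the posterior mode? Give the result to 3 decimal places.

1.915

Mode = exp(μ − σ²) = exp(1.70) = 5.474.
Mean = exp(μ + σ²/2) = exp(2.000) = 7.389.
Difference = 7.389 − 5.474 = 1.915.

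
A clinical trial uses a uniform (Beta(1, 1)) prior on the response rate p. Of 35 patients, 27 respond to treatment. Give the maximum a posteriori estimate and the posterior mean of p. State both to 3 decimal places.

Posterior: Beta(1+27, 1+8) = Beta(28, 9).
Mode = (28−1)/(28+9−2) = 27/35 = 0.771.
With a flat prior the MAP equals the MLE, 27/35.
Mean = 28/(28+9) = 28/37 = 0.757.
The posterior is left-skewed, so the mode exceeds the mean.

p_MAP = 0.771, E[p|data] = 0.757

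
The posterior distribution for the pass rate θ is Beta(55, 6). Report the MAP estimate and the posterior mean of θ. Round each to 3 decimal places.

Mode = (55−1)/(55+6−2) = 54/59 = 0.915.
Mean = 55/(55+6) = 55/61 = 0.902.

MAP = 0.915; posterior mean = 0.902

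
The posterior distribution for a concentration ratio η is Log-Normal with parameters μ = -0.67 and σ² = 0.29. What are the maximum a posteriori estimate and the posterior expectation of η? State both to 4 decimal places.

MAP = 0.3829; posterior mean = 0.5916

Mode = exp(μ − σ²) = exp(-0.96) = 0.3829.
Mean = exp(μ + σ²/2) = exp(-0.525) = 0.5916.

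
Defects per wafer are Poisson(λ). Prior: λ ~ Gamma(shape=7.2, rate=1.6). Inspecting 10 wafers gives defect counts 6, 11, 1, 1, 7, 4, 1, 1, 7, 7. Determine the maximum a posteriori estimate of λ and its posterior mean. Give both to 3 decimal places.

Σ counts = 46. Posterior: Gamma(shape = 7.2+46 = 53.2, rate = 1.6+10 = 11.6).
Mode = (α−1)/β = 52.2/11.6 = 4.500.
Mean = α/β = 53.2/11.6 = 4.586.
Mean > mode: the posterior has a right tail.

maximum a posteriori estimate = 4.500, posterior mean = 4.586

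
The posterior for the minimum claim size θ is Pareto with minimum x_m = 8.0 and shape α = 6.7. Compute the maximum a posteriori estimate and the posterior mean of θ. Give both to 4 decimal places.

MAP = 8.0000, posterior mean = 9.4035

The Pareto density is strictly decreasing on [x_m, ∞), so the mode is x_m = 8.0000.
Mean = α·x_m/(α−1) = 6.7·8.0/5.7 = 9.4035.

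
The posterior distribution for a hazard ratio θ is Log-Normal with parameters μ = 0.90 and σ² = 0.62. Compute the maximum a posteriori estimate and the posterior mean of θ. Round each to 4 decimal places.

MAP = 1.3231; posterior mean = 3.3535

Mode = exp(μ − σ²) = exp(0.28) = 1.3231.
Mean = exp(μ + σ²/2) = exp(1.210) = 3.3535.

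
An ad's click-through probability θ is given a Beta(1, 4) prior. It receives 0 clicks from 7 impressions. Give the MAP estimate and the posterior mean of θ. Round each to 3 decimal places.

Posterior: Beta(1+0, 4+7) = Beta(1, 11).
Since α = 1 ≤ 1 and β > 1, the Beta density is monotone decreasing on [0,1]; the mode is at 0.
Mean = 1/(1+11) = 0.083.
The mean is pulled above the mode by the posterior's right skew.

MAP = 0.000; posterior mean = 0.083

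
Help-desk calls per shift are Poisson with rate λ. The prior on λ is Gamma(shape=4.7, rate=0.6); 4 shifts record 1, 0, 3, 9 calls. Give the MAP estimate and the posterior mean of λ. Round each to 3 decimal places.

Σ counts = 13. Posterior: Gamma(shape = 4.7+13 = 17.7, rate = 0.6+4 = 4.6).
Mode = (α−1)/β = 16.7/4.6 = 3.630.
Mean = α/β = 17.7/4.6 = 3.848.
The posterior is right-skewed, so the mean exceeds the mode.

MAP: 3.630. Posterior mean: 3.848.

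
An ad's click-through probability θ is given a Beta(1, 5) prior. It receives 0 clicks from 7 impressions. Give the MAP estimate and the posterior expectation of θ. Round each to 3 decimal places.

Posterior: Beta(1+0, 5+7) = Beta(1, 12).
Since α = 1 ≤ 1 and β > 1, the Beta density is monotone decreasing on [0,1]; the mode is at 0.
Mean = 1/(1+12) = 0.077.
The posterior is right-skewed, so the mean exceeds the mode.

θ_MAP = 0.000, E[θ|data] = 0.077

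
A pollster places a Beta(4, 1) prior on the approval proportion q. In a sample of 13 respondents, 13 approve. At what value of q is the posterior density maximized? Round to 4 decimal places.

1.0000

Posterior: Beta(4+13, 1+0) = Beta(17, 1).
Since β = 1 ≤ 1 and α > 1, the Beta density is monotone increasing on [0,1]; the mode is at 1.
Mean = 17/(17+1) = 0.9444.
This is the posterior mode — the MAP estimate.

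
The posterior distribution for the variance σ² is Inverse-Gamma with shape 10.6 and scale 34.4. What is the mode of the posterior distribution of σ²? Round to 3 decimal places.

Mode = β/(α+1) = 34.4/11.6 = 2.966.
Mean = β/(α−1) = 34.4/9.6 = 3.583.
This is the posterior mode — the MAP estimate.

2.966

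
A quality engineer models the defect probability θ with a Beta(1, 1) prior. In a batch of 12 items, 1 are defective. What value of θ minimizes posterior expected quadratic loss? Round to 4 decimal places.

Posterior: Beta(1+1, 1+11) = Beta(2, 12).
Mode = (2−1)/(2+12−2) = 1/12 = 0.0833.
With a flat prior the MAP equals the MLE, 1/12.
Mean = 2/(2+12) = 2/14 = 0.1429.
Quadratic loss ⇒ the optimal estimator is the posterior mean.

0.1429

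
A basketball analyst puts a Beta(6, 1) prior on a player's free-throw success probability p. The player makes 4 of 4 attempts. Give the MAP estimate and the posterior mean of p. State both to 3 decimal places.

MAP = 1.000; posterior mean = 0.909

Posterior: Beta(6+4, 1+0) = Beta(10, 1).
Since β = 1 ≤ 1 and α > 1, the Beta density is monotone increasing on [0,1]; the mode is at 1.
Mean = 10/(10+1) = 0.909.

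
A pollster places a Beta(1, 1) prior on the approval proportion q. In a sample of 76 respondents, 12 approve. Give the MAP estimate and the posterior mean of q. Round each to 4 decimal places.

Posterior: Beta(1+12, 1+64) = Beta(13, 65).
Mode = (13−1)/(13+65−2) = 12/76 = 0.1579.
With a flat prior the MAP equals the MLE, 12/76.
Mean = 13/(13+65) = 13/78 = 0.1667.

MAP = 0.1579; posterior mean = 0.1667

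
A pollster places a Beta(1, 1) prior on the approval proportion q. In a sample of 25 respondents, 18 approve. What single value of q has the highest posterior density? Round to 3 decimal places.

0.720

Posterior: Beta(1+18, 1+7) = Beta(19, 8).
Mode = (19−1)/(19+8−2) = 18/25 = 0.720.
Mean = 19/(19+8) = 19/27 = 0.704.
This is the posterior mode — the MAP estimate.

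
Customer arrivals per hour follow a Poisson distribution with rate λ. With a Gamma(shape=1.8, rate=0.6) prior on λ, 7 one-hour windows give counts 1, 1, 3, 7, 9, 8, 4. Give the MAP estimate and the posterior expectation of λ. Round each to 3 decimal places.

Σ counts = 33. Posterior: Gamma(shape = 1.8+33 = 34.8, rate = 0.6+7 = 7.6).
Mode = (α−1)/β = 33.8/7.6 = 4.447.
Mean = α/β = 34.8/7.6 = 4.579.

MAP estimate = 4.447, posterior expectation = 4.579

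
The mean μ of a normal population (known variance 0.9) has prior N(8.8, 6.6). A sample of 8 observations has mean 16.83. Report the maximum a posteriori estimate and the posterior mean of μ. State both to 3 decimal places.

Posterior for μ is Normal. Precision-weighted mean: (1/6.6·8.8 + 8/0.9·16.83) / (1/6.6 + 8/0.9) = 16.695.
A Normal posterior is symmetric, so mode = mean.

MAP: 16.695. Posterior mean: 16.695.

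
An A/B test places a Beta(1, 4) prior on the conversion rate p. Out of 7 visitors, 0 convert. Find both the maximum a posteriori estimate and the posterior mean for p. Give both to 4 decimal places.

maximum a posteriori estimate = 0.0000, posterior mean = 0.0833

Posterior: Beta(1+0, 4+7) = Beta(1, 11).
Since α = 1 ≤ 1 and β > 1, the Beta density is monotone decreasing on [0,1]; the mode is at 0.
Mean = 1/(1+11) = 0.0833.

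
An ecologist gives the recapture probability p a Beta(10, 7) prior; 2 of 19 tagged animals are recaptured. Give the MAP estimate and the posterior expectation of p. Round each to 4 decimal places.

Posterior: Beta(10+2, 7+17) = Beta(12, 24).
Mode = (12−1)/(12+24−2) = 11/34 = 0.3235.
Mean = 12/(12+24) = 12/36 = 0.3333.
Right-skewed posterior ⇒ mode < mean.

p_MAP = 0.3235, E[p|data] = 0.3333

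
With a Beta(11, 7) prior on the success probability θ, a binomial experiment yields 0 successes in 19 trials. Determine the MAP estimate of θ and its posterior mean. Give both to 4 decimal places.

θ_MAP = 0.2857, E[θ|data] = 0.2973

Posterior: Beta(11+0, 7+19) = Beta(11, 26).
Mode = (11−1)/(11+26−2) = 10/35 = 0.2857.
Mean = 11/(11+26) = 11/37 = 0.2973.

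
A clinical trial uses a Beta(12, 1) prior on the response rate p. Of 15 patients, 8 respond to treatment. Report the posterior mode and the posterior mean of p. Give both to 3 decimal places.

Posterior: Beta(12+8, 1+7) = Beta(20, 8).
Mode = (20−1)/(20+8−2) = 19/26 = 0.731.
Mean = 20/(20+8) = 20/28 = 0.714.

MAP = 0.731; posterior mean = 0.714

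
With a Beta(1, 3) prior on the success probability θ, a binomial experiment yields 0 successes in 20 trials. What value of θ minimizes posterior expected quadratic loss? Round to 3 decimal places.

0.042

Posterior: Beta(1+0, 3+20) = Beta(1, 23).
Since α = 1 ≤ 1 and β > 1, the Beta density is monotone decreasing on [0,1]; the mode is at 0.
Mean = 1/(1+23) = 0.042.
Quadratic loss ⇒ the optimal estimator is the posterior mean.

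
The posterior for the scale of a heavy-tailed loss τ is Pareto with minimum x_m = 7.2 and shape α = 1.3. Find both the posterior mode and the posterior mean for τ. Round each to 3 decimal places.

The Pareto density is strictly decreasing on [x_m, ∞), so the mode is x_m = 7.200.
Mean = α·x_m/(α−1) = 1.3·7.2/0.3 = 31.200.
Mean > mode: the posterior has a right tail.

MAP: 7.200. Posterior mean: 31.200.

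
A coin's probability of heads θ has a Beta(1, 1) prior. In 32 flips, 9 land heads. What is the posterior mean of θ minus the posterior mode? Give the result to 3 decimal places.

0.013

Posterior: Beta(1+9, 1+23) = Beta(10, 24).
Mode = (10−1)/(10+24−2) = 9/32 = 0.281.
With a flat prior the MAP equals the MLE, 9/32.
Mean = 10/(10+24) = 10/34 = 0.294.
Difference = 0.294 − 0.281 = 0.013.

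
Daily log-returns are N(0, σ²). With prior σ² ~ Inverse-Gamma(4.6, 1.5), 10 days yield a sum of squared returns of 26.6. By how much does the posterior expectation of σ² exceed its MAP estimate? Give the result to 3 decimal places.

0.325

Posterior: Inverse-Gamma(shape = 4.6+10/2 = 9.6, scale = 1.5+26.6/2 = 14.8).
Mode = β/(α+1) = 14.8/10.6 = 1.396.
Mean = β/(α−1) = 14.8/8.6 = 1.721.
Difference = 1.721 − 1.396 = 0.325.
Right-skewed posterior ⇒ mode < mean.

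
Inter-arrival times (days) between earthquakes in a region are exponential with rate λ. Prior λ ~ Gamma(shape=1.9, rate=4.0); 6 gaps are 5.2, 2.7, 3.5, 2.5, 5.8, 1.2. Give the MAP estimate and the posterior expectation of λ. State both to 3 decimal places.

MAP estimate = 0.277, posterior expectation = 0.317

Σ times = 20.9. Posterior: Gamma(shape = 1.9+6 = 7.9, rate = 4.0+20.9 = 24.9).
Mode = (α−1)/β = 6.9/24.9 = 0.277.
Mean = α/β = 7.9/24.9 = 0.317.
Mean > mode: the posterior has a right tail.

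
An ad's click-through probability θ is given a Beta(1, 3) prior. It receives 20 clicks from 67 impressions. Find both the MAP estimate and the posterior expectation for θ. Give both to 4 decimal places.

MAP: 0.2899. Posterior mean: 0.2958.

Posterior: Beta(1+20, 3+47) = Beta(21, 50).
Mode = (21−1)/(21+50−2) = 20/69 = 0.2899.
Mean = 21/(21+50) = 21/71 = 0.2958.
Mean > mode: the posterior has a right tail.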